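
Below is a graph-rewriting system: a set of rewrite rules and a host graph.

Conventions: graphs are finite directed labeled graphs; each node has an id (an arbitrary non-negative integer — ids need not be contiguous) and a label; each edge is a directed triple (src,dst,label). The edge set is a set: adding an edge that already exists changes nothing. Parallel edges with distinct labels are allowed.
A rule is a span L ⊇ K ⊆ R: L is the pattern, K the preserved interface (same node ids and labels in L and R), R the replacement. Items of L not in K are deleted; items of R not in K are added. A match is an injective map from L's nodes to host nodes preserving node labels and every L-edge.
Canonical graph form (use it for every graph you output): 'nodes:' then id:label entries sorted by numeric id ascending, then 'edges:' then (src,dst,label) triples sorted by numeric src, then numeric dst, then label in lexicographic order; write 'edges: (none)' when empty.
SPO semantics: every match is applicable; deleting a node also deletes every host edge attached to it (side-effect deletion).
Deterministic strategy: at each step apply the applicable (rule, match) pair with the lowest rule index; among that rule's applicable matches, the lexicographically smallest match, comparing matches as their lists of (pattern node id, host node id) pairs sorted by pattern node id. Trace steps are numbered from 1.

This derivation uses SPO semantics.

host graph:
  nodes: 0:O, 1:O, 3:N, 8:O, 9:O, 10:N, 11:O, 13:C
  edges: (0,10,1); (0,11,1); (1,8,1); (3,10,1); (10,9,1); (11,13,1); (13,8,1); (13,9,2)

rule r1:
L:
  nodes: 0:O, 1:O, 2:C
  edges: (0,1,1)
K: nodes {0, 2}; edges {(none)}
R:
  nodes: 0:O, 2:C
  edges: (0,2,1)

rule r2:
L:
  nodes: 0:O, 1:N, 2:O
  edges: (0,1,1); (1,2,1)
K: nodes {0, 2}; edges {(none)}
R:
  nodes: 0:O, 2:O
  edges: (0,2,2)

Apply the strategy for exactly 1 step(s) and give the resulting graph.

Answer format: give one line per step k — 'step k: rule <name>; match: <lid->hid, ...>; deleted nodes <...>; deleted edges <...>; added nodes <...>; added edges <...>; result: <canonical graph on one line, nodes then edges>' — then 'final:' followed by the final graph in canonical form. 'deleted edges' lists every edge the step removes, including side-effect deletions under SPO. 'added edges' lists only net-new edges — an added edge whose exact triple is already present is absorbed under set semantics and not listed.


step 1: rule r1; match: 0->0, 1->11, 2->13; deleted nodes 11; deleted edges (0,11,1); (11,13,1); added nodes (none); added edges (0,13,1); result: nodes: 0:O, 1:O, 3:N, 8:O, 9:O, 10:N, 13:C edges: (0,10,1); (0,13,1); (1,8,1); (3,10,1); (10,9,1); (13,8,1); (13,9,2)
final:
nodes: 0:O, 1:O, 3:N, 8:O, 9:O, 10:N, 13:C
edges: (0,10,1); (0,13,1); (1,8,1); (3,10,1); (10,9,1); (13,8,1); (13,9,2)


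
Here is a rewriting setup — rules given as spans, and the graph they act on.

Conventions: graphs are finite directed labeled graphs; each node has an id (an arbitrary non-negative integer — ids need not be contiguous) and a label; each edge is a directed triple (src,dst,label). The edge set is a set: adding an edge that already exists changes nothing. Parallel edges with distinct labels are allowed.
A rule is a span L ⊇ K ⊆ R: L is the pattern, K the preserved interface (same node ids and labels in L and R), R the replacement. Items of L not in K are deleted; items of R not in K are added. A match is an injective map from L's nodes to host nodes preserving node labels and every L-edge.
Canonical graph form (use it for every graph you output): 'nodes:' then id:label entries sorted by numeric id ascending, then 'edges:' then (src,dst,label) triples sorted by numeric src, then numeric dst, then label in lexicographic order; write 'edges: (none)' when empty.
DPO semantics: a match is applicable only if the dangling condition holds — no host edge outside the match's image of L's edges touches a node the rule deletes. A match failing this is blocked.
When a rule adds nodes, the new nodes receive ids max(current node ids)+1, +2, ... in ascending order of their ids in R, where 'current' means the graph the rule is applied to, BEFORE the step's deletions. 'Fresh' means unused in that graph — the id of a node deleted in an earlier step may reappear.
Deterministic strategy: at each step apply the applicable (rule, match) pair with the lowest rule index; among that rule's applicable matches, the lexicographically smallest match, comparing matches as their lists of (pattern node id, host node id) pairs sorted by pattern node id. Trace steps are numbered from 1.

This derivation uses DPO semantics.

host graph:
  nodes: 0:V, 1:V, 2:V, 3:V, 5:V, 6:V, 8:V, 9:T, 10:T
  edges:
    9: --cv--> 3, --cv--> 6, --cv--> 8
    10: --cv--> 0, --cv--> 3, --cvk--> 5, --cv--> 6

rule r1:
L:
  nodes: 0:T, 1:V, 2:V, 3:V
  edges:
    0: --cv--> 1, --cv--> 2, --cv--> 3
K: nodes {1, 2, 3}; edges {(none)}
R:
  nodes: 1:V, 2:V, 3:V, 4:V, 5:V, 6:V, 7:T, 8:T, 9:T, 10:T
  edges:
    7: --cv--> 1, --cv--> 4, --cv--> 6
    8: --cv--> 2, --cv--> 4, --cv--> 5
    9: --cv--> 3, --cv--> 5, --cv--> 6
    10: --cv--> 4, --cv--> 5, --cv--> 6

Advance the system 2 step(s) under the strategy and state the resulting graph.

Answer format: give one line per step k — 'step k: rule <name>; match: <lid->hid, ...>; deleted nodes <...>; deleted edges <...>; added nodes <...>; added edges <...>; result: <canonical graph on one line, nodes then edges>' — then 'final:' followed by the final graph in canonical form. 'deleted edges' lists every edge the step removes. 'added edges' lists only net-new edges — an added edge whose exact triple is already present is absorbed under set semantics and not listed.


step 1: rule r1; match: 0->9, 1->3, 2->6, 3->8; deleted nodes 9; deleted edges (9,3,cv); (9,6,cv); (9,8,cv); added nodes 11, 12, 13, 14, 15, 16, 17; added edges (14,3,cv); (14,11,cv); (14,13,cv); (15,6,cv); (15,11,cv); (15,12,cv); (16,8,cv); (16,12,cv); (16,13,cv); (17,11,cv); (17,12,cv); (17,13,cv); result: nodes: 0:V, 1:V, 2:V, 3:V, 5:V, 6:V, 8:V, 10:T, 11:V, 12:V, 13:V, 14:T, 15:T, 16:T, 17:T edges: (10,0,cv); (10,3,cv); (10,5,cvk); (10,6,cv); (14,3,cv); (14,11,cv); (14,13,cv); (15,6,cv); (15,11,cv); (15,12,cv); (16,8,cv); (16,12,cv); (16,13,cv); (17,11,cv); (17,12,cv); (17,13,cv)
step 2: rule r1; match: 0->14, 1->3, 2->11, 3->13; deleted nodes 14; deleted edges (14,3,cv); (14,11,cv); (14,13,cv); added nodes 18, 19, 20, 21, 22, 23, 24; added edges (21,3,cv); (21,18,cv); (21,20,cv); (22,11,cv); (22,18,cv); (22,19,cv); (23,13,cv); (23,19,cv); (23,20,cv); (24,18,cv); (24,19,cv); (24,20,cv); result: nodes: 0:V, 1:V, 2:V, 3:V, 5:V, 6:V, 8:V, 10:T, 11:V, 12:V, 13:V, 15:T, 16:T, 17:T, 18:V, 19:V, 20:V, 21:T, 22:T, 23:T, 24:T edges: (10,0,cv); (10,3,cv); (10,5,cvk); (10,6,cv); (15,6,cv); (15,11,cv); (15,12,cv); (16,8,cv); (16,12,cv); (16,13,cv); (17,11,cv); (17,12,cv); (17,13,cv); (21,3,cv); (21,18,cv); (21,20,cv); (22,11,cv); (22,18,cv); (22,19,cv); (23,13,cv); (23,19,cv); (23,20,cv); (24,18,cv); (24,19,cv); (24,20,cv)
final:
nodes: 0:V, 1:V, 2:V, 3:V, 5:V, 6:V, 8:V, 10:T, 11:V, 12:V, 13:V, 15:T, 16:T, 17:T, 18:V, 19:V, 20:V, 21:T, 22:T, 23:T, 24:T
edges: (10,0,cv); (10,3,cv); (10,5,cvk); (10,6,cv); (15,6,cv); (15,11,cv); (15,12,cv); (16,8,cv); (16,12,cv); (16,13,cv); (17,11,cv); (17,12,cv); (17,13,cv); (21,3,cv); (21,18,cv); (21,20,cv); (22,11,cv); (22,18,cv); (22,19,cv); (23,13,cv); (23,19,cv); (23,20,cv); (24,18,cv); (24,19,cv); (24,20,cv)


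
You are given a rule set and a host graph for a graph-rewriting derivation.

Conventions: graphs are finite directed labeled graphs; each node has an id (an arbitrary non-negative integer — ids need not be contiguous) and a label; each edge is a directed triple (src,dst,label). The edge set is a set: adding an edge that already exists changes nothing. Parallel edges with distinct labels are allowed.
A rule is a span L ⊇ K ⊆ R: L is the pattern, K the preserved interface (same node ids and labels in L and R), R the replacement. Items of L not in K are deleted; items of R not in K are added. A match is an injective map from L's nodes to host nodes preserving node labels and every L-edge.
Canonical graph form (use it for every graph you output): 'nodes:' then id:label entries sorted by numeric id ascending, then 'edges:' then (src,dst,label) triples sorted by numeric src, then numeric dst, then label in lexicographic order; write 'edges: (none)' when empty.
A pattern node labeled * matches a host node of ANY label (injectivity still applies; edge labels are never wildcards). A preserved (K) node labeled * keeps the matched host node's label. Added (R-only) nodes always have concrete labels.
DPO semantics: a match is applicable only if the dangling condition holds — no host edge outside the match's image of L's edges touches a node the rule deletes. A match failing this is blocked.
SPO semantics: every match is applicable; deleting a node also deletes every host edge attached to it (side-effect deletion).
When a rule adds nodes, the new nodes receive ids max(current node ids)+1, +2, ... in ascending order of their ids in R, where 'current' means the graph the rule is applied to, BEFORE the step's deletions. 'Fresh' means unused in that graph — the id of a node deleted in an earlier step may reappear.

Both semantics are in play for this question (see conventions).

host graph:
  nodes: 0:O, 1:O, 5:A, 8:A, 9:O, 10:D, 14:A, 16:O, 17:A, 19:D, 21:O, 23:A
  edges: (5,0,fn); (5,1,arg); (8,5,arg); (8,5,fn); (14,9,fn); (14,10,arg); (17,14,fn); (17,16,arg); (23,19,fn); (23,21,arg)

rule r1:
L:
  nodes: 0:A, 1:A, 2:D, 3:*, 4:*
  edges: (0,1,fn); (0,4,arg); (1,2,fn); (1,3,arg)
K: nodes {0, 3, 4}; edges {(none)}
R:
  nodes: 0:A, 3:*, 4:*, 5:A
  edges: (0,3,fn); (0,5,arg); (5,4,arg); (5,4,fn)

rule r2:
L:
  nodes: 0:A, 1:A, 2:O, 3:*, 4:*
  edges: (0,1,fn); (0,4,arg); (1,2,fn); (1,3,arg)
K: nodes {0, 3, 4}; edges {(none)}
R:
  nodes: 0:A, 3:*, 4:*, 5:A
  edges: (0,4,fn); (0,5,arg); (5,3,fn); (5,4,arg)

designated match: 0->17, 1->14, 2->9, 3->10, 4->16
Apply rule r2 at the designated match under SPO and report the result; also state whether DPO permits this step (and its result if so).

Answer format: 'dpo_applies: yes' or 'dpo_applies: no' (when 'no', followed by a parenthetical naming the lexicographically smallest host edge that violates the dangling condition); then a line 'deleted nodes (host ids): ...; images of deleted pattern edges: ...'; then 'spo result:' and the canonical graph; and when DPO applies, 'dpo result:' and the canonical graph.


dpo_applies: yes
deleted nodes (host ids): 9, 14; images of deleted pattern edges: (14,9,fn); (14,10,arg); (17,14,fn); (17,16,arg)
spo result:
nodes: 0:O, 1:O, 5:A, 8:A, 10:D, 16:O, 17:A, 19:D, 21:O, 23:A, 24:A
edges: (5,0,fn); (5,1,arg); (8,5,arg); (8,5,fn); (17,16,fn); (17,24,arg); (23,19,fn); (23,21,arg); (24,10,fn); (24,16,arg)
dpo result:
nodes: 0:O, 1:O, 5:A, 8:A, 10:D, 16:O, 17:A, 19:D, 21:O, 23:A, 24:A
edges: (5,0,fn); (5,1,arg); (8,5,arg); (8,5,fn); (17,16,fn); (17,24,arg); (23,19,fn); (23,21,arg); (24,10,fn); (24,16,arg)


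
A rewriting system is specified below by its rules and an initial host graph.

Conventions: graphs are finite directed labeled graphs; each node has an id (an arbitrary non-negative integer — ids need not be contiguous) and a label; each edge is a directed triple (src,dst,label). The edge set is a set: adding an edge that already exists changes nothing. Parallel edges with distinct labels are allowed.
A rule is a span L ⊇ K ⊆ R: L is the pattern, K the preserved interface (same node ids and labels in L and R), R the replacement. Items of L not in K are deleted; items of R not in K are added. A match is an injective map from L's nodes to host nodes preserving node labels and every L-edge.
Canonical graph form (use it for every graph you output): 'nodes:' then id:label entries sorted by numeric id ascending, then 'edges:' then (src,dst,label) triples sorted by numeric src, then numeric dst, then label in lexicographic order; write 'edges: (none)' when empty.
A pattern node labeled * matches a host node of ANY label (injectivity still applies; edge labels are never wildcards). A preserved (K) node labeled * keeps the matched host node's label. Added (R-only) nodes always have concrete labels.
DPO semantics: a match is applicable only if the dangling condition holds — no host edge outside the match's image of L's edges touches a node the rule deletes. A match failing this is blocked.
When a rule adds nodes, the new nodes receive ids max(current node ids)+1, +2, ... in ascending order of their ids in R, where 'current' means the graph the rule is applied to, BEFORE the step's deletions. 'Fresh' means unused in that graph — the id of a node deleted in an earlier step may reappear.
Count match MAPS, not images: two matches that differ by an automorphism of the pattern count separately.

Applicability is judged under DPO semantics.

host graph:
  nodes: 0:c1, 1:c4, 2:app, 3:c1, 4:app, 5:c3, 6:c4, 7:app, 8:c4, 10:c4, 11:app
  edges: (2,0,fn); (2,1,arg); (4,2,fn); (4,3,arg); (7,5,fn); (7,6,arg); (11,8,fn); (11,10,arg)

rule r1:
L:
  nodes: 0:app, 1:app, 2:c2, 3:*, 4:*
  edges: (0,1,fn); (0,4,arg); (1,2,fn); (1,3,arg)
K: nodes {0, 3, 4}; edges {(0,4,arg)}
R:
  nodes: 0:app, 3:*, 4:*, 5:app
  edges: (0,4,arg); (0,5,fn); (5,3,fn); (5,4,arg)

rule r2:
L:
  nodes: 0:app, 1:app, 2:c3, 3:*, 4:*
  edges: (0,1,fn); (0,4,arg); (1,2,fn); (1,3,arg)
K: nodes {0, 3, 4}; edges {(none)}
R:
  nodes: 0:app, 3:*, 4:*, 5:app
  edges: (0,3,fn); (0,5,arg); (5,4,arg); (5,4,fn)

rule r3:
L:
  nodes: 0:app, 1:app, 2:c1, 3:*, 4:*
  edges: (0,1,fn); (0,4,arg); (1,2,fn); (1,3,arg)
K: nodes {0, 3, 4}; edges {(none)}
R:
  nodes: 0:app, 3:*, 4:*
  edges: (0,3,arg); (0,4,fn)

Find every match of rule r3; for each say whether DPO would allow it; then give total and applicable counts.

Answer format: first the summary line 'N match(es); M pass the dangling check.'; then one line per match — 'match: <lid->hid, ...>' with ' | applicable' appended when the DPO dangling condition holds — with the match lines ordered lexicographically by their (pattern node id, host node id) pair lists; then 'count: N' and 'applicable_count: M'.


1 match(es); 1 pass the dangling check.
match: 0->4, 1->2, 2->0, 3->1, 4->3 | applicable
count: 1
applicable_count: 1


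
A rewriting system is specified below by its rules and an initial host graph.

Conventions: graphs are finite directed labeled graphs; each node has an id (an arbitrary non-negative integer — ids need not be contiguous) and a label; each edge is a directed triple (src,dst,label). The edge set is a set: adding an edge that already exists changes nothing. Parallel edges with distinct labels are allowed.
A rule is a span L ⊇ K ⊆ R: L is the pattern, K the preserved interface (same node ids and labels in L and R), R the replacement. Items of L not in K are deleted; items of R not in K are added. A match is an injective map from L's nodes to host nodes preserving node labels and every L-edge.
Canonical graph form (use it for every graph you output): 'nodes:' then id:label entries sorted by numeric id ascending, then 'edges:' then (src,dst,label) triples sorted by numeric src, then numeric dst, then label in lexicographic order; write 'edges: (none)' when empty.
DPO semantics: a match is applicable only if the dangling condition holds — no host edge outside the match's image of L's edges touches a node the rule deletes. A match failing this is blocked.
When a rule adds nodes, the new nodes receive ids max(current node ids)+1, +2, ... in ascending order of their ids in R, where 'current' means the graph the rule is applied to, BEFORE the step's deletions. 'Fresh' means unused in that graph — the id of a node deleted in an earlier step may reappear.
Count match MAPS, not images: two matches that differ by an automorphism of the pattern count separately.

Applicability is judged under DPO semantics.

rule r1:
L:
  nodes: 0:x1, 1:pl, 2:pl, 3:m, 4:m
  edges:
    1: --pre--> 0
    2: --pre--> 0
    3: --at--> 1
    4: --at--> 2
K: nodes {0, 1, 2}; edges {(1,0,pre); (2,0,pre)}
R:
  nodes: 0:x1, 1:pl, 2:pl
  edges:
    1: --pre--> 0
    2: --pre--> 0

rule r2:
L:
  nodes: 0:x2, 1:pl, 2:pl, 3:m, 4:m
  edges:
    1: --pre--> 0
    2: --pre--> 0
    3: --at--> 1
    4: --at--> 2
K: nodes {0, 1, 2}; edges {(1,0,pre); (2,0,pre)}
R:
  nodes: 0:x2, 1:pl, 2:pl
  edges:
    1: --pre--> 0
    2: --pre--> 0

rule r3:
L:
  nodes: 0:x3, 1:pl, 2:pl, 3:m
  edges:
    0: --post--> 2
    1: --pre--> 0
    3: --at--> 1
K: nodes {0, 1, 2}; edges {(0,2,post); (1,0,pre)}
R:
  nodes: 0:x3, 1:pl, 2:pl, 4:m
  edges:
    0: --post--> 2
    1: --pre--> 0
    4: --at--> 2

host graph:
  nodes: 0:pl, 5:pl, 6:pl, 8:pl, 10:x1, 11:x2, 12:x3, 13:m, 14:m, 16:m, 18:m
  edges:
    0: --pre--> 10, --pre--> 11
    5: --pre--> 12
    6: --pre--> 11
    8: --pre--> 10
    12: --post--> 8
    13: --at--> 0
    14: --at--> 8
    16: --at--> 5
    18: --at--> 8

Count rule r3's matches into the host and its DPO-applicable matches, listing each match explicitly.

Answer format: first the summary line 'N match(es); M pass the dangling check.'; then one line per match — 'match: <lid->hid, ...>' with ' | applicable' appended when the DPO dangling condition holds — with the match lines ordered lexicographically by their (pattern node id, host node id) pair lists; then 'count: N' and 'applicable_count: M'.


1 match(es); 1 pass the dangling check.
match: 0->12, 1->5, 2->8, 3->16 | applicable
count: 1
applicable_count: 1


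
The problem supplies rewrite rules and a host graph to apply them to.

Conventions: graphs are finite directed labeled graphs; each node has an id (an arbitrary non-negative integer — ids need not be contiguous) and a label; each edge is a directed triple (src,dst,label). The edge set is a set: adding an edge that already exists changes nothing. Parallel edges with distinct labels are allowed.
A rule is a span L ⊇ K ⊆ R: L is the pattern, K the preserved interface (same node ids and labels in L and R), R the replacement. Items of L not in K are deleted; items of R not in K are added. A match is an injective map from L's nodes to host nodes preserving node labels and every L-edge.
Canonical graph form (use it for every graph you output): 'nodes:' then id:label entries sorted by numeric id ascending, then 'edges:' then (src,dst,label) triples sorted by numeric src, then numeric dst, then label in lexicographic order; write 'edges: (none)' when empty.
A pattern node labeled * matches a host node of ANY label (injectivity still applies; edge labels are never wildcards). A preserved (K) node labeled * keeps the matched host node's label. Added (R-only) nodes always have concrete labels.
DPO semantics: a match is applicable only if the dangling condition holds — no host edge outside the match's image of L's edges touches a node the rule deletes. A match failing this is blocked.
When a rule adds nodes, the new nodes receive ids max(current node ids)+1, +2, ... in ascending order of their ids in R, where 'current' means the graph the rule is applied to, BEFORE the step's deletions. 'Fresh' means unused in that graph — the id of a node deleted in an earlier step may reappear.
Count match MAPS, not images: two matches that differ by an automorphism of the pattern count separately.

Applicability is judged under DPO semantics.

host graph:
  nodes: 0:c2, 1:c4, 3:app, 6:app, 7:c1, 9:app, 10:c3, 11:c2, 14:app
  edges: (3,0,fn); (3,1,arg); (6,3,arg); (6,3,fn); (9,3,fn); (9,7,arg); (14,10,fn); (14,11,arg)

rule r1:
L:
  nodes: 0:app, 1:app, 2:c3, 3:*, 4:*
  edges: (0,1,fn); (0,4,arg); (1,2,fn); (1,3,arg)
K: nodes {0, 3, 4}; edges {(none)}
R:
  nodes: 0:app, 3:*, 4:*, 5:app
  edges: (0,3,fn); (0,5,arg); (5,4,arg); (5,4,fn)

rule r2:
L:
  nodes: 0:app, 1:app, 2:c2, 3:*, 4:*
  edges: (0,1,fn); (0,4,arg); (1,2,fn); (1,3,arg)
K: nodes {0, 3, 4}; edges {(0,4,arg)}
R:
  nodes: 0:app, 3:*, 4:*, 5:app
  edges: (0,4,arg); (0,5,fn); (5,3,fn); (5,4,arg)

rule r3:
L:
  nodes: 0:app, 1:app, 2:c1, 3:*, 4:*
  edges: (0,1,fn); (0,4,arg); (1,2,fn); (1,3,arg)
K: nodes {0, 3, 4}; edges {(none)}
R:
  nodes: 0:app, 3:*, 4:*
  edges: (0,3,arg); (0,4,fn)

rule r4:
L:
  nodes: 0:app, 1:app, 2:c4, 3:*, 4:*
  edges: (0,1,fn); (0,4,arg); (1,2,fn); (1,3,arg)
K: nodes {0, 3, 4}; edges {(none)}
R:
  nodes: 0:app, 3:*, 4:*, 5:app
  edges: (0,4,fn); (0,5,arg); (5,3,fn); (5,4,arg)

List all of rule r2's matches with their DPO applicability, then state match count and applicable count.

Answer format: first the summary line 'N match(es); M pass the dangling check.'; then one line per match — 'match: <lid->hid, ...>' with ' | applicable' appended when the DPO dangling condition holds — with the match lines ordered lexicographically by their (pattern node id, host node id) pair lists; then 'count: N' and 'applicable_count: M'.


1 match(es); 0 pass the dangling check.
match: 0->9, 1->3, 2->0, 3->1, 4->7
count: 1
applicable_count: 0


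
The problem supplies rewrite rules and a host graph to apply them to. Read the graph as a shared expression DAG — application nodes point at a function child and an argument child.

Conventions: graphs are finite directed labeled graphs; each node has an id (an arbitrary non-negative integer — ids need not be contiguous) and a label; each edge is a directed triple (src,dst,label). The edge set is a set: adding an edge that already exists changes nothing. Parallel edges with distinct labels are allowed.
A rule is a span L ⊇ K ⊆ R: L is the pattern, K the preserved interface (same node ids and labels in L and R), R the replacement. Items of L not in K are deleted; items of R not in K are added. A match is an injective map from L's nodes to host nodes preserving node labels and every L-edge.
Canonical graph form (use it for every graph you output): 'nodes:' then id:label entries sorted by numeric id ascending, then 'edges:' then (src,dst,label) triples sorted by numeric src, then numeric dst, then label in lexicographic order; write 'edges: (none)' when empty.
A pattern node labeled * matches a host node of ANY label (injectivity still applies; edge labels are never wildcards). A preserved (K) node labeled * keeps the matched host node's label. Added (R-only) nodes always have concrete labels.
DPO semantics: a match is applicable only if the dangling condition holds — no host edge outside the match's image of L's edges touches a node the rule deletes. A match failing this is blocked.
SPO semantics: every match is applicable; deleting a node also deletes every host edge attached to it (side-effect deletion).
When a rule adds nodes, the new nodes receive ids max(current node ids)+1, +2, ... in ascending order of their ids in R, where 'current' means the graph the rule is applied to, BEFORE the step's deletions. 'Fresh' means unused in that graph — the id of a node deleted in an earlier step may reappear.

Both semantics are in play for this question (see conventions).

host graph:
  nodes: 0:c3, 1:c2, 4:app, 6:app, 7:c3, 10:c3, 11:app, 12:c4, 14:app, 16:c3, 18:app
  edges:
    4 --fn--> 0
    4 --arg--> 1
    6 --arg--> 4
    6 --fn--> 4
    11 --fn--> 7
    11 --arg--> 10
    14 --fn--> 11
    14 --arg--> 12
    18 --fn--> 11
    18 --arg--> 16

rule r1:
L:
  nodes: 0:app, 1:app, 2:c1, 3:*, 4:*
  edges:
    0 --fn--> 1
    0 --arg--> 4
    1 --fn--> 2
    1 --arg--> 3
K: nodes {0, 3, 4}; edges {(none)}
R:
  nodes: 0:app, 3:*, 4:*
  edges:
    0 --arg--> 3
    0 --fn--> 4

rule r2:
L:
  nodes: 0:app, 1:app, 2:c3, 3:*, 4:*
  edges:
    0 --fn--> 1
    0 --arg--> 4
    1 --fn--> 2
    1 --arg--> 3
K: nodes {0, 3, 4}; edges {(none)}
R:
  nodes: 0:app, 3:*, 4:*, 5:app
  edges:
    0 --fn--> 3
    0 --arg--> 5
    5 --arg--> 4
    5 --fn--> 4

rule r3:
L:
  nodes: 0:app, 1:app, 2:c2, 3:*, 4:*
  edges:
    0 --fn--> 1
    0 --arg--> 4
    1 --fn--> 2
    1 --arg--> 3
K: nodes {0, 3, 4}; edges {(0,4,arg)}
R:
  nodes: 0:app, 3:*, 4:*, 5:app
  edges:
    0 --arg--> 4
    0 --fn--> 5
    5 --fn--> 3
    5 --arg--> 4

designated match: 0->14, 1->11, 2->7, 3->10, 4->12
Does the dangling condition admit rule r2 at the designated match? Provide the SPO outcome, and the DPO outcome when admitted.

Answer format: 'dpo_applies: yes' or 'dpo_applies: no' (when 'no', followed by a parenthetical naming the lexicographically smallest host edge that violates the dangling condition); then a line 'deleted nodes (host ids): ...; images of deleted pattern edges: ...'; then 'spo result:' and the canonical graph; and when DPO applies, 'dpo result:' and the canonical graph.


dpo_applies: no
(the rule deletes node 11, which keeps host edge (18,11,fn) outside the match image — the dangling condition fails, DPO blocks; SPO proceeds and side-deletes such edges)
deleted nodes (host ids): 7, 11; images of deleted pattern edges: (11,7,fn); (11,10,arg); (14,11,fn); (14,12,arg)
spo result:
nodes: 0:c3, 1:c2, 4:app, 6:app, 10:c3, 12:c4, 14:app, 16:c3, 18:app, 19:app
edges: (4,0,fn); (4,1,arg); (6,4,arg); (6,4,fn); (14,10,fn); (14,19,arg); (18,16,arg); (19,12,arg); (19,12,fn)


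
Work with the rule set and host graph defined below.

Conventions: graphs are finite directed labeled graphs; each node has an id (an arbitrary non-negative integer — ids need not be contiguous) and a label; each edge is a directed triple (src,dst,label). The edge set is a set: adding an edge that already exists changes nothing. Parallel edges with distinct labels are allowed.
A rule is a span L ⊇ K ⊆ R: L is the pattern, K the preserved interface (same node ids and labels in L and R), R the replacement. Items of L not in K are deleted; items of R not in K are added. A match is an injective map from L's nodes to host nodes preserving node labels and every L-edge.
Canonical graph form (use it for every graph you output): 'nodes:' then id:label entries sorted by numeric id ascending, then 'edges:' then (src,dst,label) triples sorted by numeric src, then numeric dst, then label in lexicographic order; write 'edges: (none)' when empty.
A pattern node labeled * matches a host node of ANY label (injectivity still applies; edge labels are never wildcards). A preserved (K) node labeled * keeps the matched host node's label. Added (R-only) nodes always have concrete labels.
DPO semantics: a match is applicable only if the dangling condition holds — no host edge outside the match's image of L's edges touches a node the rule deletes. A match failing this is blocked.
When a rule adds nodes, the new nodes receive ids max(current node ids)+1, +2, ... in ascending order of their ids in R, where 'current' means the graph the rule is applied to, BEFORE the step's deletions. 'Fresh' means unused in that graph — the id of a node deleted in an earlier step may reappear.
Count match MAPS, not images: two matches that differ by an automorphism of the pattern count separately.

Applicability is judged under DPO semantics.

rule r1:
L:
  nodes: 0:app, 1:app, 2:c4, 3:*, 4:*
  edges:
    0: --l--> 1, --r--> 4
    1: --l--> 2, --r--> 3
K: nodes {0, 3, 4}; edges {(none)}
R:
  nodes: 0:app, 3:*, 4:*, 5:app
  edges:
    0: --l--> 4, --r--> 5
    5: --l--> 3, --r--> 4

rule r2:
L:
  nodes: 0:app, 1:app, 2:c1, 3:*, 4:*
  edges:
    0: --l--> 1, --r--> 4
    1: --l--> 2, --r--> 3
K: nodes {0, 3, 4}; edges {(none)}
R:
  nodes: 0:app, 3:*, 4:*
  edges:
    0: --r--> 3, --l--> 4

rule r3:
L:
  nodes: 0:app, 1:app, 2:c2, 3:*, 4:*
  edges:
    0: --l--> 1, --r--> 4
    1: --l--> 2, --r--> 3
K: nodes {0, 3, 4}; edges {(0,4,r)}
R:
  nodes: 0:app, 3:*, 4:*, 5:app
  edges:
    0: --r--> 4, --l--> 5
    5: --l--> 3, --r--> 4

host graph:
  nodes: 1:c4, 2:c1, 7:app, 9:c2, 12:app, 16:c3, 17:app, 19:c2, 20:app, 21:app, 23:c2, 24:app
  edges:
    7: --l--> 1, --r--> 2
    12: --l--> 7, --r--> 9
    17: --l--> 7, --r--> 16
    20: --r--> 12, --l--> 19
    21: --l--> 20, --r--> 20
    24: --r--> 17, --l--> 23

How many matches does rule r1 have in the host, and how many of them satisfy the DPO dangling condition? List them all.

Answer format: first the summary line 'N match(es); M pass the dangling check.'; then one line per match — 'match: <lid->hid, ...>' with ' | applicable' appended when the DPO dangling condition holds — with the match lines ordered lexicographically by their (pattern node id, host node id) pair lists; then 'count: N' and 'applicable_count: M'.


2 match(es); 0 pass the dangling check.
match: 0->12, 1->7, 2->1, 3->2, 4->9
match: 0->17, 1->7, 2->1, 3->2, 4->16
count: 2
applicable_count: 0


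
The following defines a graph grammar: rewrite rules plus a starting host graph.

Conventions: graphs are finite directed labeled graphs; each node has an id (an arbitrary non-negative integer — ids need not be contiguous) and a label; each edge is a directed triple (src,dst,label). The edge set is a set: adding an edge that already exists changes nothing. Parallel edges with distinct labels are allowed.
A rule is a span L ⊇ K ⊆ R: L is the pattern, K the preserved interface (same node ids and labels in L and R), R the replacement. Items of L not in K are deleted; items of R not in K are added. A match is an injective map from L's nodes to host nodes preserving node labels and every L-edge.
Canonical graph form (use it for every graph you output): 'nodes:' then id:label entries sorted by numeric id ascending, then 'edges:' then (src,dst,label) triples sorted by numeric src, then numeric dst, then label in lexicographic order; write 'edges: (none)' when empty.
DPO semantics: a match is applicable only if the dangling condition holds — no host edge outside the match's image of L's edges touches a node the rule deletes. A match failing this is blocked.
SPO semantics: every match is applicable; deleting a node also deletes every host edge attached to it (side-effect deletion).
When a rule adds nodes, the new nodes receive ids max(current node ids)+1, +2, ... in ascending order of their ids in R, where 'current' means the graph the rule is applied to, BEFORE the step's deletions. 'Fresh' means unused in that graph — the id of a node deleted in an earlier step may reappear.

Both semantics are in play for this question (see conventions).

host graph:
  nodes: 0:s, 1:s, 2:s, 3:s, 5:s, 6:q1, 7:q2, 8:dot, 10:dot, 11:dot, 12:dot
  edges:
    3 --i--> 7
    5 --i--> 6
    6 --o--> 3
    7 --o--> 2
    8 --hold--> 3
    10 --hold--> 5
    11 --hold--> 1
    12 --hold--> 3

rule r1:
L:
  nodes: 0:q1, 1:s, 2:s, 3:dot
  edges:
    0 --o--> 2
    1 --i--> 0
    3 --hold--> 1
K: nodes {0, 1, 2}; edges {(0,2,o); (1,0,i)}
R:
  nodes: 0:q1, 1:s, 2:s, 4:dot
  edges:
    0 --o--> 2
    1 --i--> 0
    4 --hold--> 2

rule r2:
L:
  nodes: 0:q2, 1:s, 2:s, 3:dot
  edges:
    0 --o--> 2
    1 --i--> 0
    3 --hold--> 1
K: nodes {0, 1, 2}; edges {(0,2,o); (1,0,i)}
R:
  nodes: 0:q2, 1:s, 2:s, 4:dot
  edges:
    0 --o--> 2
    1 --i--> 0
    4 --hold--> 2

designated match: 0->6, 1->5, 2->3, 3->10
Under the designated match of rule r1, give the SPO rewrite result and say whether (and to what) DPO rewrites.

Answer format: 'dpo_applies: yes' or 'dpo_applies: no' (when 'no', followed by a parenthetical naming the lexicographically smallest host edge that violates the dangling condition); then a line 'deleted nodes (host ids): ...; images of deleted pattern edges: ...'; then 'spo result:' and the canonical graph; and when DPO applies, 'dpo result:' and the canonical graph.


dpo_applies: yes
deleted nodes (host ids): 10; images of deleted pattern edges: (10,5,hold)
spo result:
nodes: 0:s, 1:s, 2:s, 3:s, 5:s, 6:q1, 7:q2, 8:dot, 11:dot, 12:dot, 13:dot
edges: (3,7,i); (5,6,i); (6,3,o); (7,2,o); (8,3,hold); (11,1,hold); (12,3,hold); (13,3,hold)
dpo result:
nodes: 0:s, 1:s, 2:s, 3:s, 5:s, 6:q1, 7:q2, 8:dot, 11:dot, 12:dot, 13:dot
edges: (3,7,i); (5,6,i); (6,3,o); (7,2,o); (8,3,hold); (11,1,hold); (12,3,hold); (13,3,hold)


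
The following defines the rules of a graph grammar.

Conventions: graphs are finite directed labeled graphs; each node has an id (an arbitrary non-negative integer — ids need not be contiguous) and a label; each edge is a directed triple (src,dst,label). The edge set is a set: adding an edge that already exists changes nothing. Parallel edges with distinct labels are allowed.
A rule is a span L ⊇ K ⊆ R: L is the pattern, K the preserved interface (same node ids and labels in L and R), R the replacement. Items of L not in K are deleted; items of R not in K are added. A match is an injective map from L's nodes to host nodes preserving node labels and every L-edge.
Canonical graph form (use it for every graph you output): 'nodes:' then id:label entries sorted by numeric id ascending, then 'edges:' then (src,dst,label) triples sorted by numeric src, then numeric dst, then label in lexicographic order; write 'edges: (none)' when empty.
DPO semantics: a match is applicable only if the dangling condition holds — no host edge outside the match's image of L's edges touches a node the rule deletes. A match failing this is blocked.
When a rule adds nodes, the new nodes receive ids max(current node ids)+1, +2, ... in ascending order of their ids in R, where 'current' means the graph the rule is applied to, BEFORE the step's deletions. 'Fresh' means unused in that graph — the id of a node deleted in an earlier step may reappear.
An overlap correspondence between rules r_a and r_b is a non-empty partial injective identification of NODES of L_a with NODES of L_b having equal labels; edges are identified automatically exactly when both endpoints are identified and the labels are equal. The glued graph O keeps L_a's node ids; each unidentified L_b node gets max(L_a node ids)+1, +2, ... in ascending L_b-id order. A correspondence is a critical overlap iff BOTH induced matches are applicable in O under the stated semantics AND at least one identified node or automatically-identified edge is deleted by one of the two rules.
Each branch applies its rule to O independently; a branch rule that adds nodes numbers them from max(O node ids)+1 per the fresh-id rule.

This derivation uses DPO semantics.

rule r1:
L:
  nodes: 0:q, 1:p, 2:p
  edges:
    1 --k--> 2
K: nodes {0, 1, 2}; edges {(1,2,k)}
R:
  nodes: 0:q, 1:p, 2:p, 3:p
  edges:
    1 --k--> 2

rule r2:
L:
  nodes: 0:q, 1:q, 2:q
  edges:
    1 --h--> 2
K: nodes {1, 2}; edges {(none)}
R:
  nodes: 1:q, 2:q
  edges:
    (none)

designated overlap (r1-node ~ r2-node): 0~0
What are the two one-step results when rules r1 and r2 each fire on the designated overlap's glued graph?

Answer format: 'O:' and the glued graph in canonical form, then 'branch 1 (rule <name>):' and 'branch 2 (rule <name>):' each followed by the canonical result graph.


O:
nodes: 0:q, 1:p, 2:p, 3:q, 4:q
edges: (1,2,k); (3,4,h)
branch 1 (rule r1):
nodes: 0:q, 1:p, 2:p, 3:q, 4:q, 5:p
edges: (1,2,k); (3,4,h)
branch 2 (rule r2):
nodes: 1:p, 2:p, 3:q, 4:q
edges: (1,2,k)


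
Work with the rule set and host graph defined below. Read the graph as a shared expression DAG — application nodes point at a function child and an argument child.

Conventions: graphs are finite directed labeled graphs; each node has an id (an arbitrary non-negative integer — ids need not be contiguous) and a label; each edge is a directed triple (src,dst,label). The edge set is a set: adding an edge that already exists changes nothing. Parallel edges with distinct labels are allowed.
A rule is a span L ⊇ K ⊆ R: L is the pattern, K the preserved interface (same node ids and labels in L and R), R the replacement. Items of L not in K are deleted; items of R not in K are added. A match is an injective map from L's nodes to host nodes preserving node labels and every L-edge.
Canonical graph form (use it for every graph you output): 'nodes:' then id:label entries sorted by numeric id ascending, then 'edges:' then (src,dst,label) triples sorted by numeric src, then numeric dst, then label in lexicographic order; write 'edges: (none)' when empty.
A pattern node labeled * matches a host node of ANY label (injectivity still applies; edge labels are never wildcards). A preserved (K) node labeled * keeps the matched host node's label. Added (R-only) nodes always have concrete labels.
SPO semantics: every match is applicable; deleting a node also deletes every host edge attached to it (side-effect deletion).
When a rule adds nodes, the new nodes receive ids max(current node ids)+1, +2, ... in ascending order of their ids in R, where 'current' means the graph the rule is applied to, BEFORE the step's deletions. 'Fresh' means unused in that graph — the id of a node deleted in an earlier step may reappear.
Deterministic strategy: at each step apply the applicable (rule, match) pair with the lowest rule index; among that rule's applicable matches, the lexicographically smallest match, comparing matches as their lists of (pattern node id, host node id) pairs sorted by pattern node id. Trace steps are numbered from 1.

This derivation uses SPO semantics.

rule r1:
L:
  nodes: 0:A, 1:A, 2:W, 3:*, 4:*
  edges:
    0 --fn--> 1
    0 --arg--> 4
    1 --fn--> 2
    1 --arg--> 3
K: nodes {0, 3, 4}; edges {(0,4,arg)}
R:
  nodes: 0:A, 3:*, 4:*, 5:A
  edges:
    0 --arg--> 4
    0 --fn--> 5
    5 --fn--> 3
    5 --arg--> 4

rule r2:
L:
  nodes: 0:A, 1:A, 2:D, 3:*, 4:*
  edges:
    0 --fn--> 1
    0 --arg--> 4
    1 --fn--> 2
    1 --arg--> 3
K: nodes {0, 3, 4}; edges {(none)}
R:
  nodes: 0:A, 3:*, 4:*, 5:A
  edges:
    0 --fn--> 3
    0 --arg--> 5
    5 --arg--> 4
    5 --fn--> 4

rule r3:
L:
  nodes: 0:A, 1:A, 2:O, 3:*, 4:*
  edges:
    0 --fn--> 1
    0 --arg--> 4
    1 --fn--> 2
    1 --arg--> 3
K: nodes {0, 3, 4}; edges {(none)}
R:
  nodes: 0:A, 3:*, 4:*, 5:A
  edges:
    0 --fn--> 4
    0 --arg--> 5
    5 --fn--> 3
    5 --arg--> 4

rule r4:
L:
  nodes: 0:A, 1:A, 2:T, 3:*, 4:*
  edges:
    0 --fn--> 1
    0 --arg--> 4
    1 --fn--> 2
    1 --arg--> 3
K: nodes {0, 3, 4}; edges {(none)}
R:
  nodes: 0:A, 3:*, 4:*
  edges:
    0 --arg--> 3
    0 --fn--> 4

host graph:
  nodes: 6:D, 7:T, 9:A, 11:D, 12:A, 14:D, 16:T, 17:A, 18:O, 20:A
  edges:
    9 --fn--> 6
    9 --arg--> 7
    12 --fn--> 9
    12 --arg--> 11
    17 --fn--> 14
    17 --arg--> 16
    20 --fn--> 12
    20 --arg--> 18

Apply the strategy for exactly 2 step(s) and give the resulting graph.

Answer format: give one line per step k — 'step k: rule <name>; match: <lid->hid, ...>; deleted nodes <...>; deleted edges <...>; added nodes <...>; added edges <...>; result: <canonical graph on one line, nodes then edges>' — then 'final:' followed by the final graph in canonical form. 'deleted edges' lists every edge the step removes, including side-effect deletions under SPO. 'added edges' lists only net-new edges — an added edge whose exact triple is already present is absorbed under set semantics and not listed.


step 1: rule r2; match: 0->12, 1->9, 2->6, 3->7, 4->11; deleted nodes 6, 9; deleted edges (9,6,fn); (9,7,arg); (12,9,fn); (12,11,arg); added nodes 21; added edges (12,7,fn); (12,21,arg); (21,11,arg); (21,11,fn); result: nodes: 7:T, 11:D, 12:A, 14:D, 16:T, 17:A, 18:O, 20:A, 21:A edges: (12,7,fn); (12,21,arg); (17,14,fn); (17,16,arg); (20,12,fn); (20,18,arg); (21,11,arg); (21,11,fn)
step 2: rule r4; match: 0->20, 1->12, 2->7, 3->21, 4->18; deleted nodes 7, 12; deleted edges (12,7,fn); (12,21,arg); (20,12,fn); (20,18,arg); added nodes (none); added edges (20,18,fn); (20,21,arg); result: nodes: 11:D, 14:D, 16:T, 17:A, 18:O, 20:A, 21:A edges: (17,14,fn); (17,16,arg); (20,18,fn); (20,21,arg); (21,11,arg); (21,11,fn)
final:
nodes: 11:D, 14:D, 16:T, 17:A, 18:O, 20:A, 21:A
edges: (17,14,fn); (17,16,arg); (20,18,fn); (20,21,arg); (21,11,arg); (21,11,fn)


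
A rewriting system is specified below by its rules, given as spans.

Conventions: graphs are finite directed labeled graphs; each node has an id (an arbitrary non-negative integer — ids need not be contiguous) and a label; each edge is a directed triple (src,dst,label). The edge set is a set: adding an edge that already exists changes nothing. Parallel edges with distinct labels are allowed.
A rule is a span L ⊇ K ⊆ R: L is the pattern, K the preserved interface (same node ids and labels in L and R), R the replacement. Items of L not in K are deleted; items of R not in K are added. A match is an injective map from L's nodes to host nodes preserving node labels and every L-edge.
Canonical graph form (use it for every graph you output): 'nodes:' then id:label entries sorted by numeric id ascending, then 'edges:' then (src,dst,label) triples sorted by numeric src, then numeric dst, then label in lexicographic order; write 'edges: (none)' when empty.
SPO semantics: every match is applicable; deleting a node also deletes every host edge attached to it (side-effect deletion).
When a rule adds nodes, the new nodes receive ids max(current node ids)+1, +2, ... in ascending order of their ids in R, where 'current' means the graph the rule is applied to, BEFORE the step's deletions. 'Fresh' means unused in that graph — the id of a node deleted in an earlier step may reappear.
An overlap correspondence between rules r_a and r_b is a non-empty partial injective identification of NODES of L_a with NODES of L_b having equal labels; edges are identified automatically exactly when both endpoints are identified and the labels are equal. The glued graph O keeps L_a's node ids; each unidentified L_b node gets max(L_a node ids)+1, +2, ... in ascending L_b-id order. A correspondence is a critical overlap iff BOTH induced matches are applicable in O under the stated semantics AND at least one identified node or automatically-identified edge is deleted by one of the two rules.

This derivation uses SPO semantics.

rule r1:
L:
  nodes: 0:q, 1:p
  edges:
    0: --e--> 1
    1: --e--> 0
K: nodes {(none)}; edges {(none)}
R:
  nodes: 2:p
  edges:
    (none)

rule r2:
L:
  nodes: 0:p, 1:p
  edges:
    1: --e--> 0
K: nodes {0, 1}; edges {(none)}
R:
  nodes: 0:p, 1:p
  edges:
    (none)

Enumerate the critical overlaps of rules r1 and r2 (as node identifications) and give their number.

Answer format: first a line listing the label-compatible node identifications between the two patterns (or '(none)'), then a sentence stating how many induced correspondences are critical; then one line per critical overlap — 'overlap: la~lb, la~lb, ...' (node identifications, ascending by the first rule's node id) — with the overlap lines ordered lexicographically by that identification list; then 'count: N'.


label-compatible node identifications between L(r1) and L(r2): 1~0, 1~1
2 of the induced correspondences are critical overlaps of r1 and r2.
overlap: 1~0
overlap: 1~1
count: 2
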